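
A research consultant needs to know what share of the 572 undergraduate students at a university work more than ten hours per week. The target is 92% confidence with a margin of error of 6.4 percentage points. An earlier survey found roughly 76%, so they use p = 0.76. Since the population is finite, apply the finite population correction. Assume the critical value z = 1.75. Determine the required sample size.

111

Unadjusted: n₀ = 1.75² × 0.76 × 0.24 / 0.064² ≈ 136.38, so n₀ = 137.
Finite population correction with N = 572: n = n₀ / (1 + (n₀−1)/N) = 137 / (1 + 136/572) = 137 / 1.2378 ≈ 110.68.
Rounding up, n = 111.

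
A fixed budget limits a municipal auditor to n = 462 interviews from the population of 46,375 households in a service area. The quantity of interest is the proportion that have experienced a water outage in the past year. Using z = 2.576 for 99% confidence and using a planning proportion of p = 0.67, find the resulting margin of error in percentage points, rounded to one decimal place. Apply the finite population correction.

Finite-population factor: (N−n)/(N−1) = (46375−462)/(46375−1) = 0.9901.
SE(p̂) = √[p(1−p)/n · (N−n)/(N−1)] = √[0.2211/462 × 0.9901] = 0.02177.
E = z × SE = 2.576 × 0.02177 = 0.05607 ≈ 5.6 percentage points.

5.6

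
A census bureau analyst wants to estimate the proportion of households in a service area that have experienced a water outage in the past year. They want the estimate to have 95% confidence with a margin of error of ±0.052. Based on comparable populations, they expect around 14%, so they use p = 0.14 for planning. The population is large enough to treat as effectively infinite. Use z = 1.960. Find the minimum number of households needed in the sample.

172

With p = 0.14, p(1−p) = 0.1204.
n = z²·p(1−p)/E² = 1.960² × 0.1204 / 0.052² = 3.8416 × 0.1204 / 0.002704 ≈ 171.05.
Rounding up gives n = 172.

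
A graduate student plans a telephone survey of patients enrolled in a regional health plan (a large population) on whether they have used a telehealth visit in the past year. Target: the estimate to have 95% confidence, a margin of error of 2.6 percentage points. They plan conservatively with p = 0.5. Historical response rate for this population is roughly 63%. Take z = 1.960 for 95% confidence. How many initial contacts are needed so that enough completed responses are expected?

2256

Completed interviews needed: n₀ = 1.960² × 0.2500 / 0.026² ≈ 1420.71 → 1421.
At a 63% response rate, contacts needed = 1421 / 0.63 ≈ 2255.56 → 2256.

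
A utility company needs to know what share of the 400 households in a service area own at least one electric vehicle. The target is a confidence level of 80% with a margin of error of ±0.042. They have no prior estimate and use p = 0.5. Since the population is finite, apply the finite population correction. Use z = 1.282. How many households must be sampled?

Unadjusted: n₀ = 1.282² × 0.50 × 0.50 / 0.042² ≈ 232.93, so n₀ = 233.
Finite population correction with N = 400: n = n₀ / (1 + (n₀−1)/N) = 233 / (1 + 232/400) = 233 / 1.5800 ≈ 147.47.
Rounding up, n = 148.

148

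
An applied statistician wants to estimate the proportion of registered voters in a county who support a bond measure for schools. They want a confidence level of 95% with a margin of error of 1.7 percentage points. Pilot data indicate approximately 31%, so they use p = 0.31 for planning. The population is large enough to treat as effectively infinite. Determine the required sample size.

2844

For 95% confidence, z = 1.96.
With p = 0.31, p(1−p) = 0.2139.
n = z²·p(1−p)/E² = 1.96² × 0.2139 / 0.017² = 3.8416 × 0.2139 / 0.000289 ≈ 2843.32.
Rounding up gives n = 2844.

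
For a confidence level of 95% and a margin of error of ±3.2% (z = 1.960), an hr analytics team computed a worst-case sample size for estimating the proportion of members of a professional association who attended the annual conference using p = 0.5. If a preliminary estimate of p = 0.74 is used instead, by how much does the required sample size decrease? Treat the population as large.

Conservative (p = 0.5): n = 1.960² × 0.25 / 0.032² ≈ 937.89 → 938.
Using p = 0.74: p(1−p) = 0.1924, so n = 1.960² × 0.1924 / 0.032² ≈ 721.80 → 722.
Reduction: 938 − 722 = 216.

216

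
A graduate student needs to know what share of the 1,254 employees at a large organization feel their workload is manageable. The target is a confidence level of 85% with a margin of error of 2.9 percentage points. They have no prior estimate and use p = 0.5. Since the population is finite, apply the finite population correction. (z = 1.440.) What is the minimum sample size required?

414

Unadjusted: n₀ = 1.440² × 0.50 × 0.50 / 0.029² ≈ 616.41, so n₀ = 617.
Finite population correction with N = 1,254: n = n₀ / (1 + (n₀−1)/N) = 617 / (1 + 616/1254) = 617 / 1.4912 ≈ 413.75.
Rounding up, n = 414.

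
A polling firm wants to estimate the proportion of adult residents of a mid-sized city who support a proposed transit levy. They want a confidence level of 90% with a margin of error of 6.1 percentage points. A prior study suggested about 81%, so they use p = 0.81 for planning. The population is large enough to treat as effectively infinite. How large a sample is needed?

112

For 90% confidence, z = 1.645.
With p = 0.81, p(1−p) = 0.1539.
n = z²·p(1−p)/E² = 1.645² × 0.1539 / 0.061² = 2.7060 × 0.1539 / 0.003721 ≈ 111.92.
Rounding up gives n = 112.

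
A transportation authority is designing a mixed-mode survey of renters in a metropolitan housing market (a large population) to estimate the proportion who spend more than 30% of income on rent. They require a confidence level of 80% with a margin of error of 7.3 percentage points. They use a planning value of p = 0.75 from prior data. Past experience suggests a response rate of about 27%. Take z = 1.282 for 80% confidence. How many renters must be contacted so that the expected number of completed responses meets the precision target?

Completed interviews needed: n₀ = 1.282² × 0.1875 / 0.073² ≈ 57.83 → 58.
At a 27% response rate, contacts needed = 58 / 0.27 ≈ 214.81 → 215.

215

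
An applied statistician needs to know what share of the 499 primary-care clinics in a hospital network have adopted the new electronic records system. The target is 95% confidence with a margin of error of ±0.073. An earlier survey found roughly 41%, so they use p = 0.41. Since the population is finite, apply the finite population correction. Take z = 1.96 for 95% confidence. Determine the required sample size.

Unadjusted: n₀ = 1.96² × 0.41 × 0.59 / 0.073² ≈ 174.38, so n₀ = 175.
Finite population correction with N = 499: n = n₀ / (1 + (n₀−1)/N) = 175 / (1 + 174/499) = 175 / 1.3487 ≈ 129.75.
Rounding up, n = 130.

130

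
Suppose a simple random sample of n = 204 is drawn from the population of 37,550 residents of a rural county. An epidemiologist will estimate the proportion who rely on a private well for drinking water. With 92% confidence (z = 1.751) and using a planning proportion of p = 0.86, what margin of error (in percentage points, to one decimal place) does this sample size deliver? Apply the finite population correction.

4.2

Finite-population factor: (N−n)/(N−1) = (37550−204)/(37550−1) = 0.9946.
SE(p̂) = √[p(1−p)/n · (N−n)/(N−1)] = √[0.1204/204 × 0.9946] = 0.02423.
E = z × SE = 1.751 × 0.02423 = 0.04242 ≈ 4.2 percentage points.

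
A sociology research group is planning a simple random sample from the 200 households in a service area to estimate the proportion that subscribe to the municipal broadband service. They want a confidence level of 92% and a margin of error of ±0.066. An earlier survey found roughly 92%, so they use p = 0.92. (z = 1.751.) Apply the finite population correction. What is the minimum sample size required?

Unadjusted: n₀ = 1.751² × 0.92 × 0.08 / 0.066² ≈ 51.80, so n₀ = 52.
Finite population correction with N = 200: n = n₀ / (1 + (n₀−1)/N) = 52 / (1 + 51/200) = 52 / 1.2550 ≈ 41.43.
Rounding up, n = 42.

42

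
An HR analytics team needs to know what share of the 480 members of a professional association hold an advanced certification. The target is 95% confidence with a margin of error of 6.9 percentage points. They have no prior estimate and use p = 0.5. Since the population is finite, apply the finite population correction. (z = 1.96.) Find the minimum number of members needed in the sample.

Unadjusted: n₀ = 1.96² × 0.50 × 0.50 / 0.069² ≈ 201.72, so n₀ = 202.
Finite population correction with N = 480: n = n₀ / (1 + (n₀−1)/N) = 202 / (1 + 201/480) = 202 / 1.4187 ≈ 142.38.
Rounding up, n = 143.

143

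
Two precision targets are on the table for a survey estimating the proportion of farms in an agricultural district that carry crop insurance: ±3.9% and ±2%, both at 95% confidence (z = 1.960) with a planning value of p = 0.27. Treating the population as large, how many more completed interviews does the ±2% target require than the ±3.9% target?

At ±3.9%: n = 1.960² × 0.1971 / 0.039² ≈ 497.82 → 498.
At ±2%: n = 1.960² × 0.1971 / 0.020² ≈ 1892.95 → 1893.
Additional respondents: 1893 − 498 = 1395.

1395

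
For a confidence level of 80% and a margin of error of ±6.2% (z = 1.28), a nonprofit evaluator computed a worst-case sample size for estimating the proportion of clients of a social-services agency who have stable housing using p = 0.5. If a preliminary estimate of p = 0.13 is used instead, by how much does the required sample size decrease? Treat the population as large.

Conservative (p = 0.5): n = 1.28² × 0.25 / 0.062² ≈ 106.56 → 107.
Using p = 0.13: p(1−p) = 0.1131, so n = 1.28² × 0.1131 / 0.062² ≈ 48.21 → 49.
Reduction: 107 − 49 = 58.

58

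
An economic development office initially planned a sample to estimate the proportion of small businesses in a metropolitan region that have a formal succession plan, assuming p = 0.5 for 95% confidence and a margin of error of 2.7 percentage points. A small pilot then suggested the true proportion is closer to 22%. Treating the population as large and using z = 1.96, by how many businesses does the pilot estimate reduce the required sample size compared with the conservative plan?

413

Conservative (p = 0.5): n = 1.96² × 0.25 / 0.027² ≈ 1317.42 → 1318.
Using p = 0.22: p(1−p) = 0.1716, so n = 1.96² × 0.1716 / 0.027² ≈ 904.28 → 905.
Reduction: 1318 − 905 = 413.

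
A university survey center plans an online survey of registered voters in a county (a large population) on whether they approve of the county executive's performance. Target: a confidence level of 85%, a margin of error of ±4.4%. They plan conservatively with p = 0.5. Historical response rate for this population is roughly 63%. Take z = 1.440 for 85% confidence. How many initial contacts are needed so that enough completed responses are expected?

Completed interviews needed: n₀ = 1.440² × 0.2500 / 0.044² ≈ 267.77 → 268.
At a 63% response rate, contacts needed = 268 / 0.63 ≈ 425.40 → 426.

426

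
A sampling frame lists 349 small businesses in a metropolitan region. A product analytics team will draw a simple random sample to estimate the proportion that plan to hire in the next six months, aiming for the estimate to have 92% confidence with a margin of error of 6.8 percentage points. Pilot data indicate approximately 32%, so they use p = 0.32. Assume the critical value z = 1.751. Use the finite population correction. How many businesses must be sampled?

Unadjusted: n₀ = 1.751² × 0.32 × 0.68 / 0.068² ≈ 144.28, so n₀ = 145.
Finite population correction with N = 349: n = n₀ / (1 + (n₀−1)/N) = 145 / (1 + 144/349) = 145 / 1.4126 ≈ 102.65.
Rounding up, n = 103.

103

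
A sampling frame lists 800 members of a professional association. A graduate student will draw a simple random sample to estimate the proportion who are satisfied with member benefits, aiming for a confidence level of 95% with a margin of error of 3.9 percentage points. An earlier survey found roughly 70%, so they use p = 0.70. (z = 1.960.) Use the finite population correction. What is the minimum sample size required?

Unadjusted: n₀ = 1.960² × 0.70 × 0.30 / 0.039² ≈ 530.40, so n₀ = 531.
Finite population correction with N = 800: n = n₀ / (1 + (n₀−1)/N) = 531 / (1 + 530/800) = 531 / 1.6625 ≈ 319.40.
Rounding up, n = 320.

320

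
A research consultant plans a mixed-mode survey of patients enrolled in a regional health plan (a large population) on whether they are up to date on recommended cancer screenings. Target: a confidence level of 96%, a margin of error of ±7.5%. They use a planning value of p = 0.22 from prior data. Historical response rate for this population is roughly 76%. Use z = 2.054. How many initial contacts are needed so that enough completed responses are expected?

170

Completed interviews needed: n₀ = 2.054² × 0.1716 / 0.075² ≈ 128.71 → 129.
At a 76% response rate, contacts needed = 129 / 0.76 ≈ 169.74 → 170.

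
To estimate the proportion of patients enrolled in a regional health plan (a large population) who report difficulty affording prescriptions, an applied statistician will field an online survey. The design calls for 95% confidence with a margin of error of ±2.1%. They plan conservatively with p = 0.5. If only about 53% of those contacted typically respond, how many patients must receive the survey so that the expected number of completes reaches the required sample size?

For 95% confidence, z = 1.960.
Completed interviews needed: n₀ = 1.960² × 0.2500 / 0.021² ≈ 2177.78 → 2178.
At a 53% response rate, contacts needed = 2178 / 0.53 ≈ 4109.43 → 4110.

4110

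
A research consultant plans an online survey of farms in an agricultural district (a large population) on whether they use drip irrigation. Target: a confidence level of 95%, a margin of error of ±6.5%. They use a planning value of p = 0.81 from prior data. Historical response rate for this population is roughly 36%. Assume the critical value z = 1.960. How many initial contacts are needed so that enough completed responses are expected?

Completed interviews needed: n₀ = 1.960² × 0.1539 / 0.065² ≈ 139.93 → 140.
At a 36% response rate, contacts needed = 140 / 0.36 ≈ 388.89 → 389.

389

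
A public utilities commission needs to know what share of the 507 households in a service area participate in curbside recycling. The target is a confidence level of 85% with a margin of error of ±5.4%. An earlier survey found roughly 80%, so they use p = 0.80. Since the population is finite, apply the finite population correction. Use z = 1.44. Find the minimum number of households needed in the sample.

Unadjusted: n₀ = 1.44² × 0.80 × 0.20 / 0.054² ≈ 113.78, so n₀ = 114.
Finite population correction with N = 507: n = n₀ / (1 + (n₀−1)/N) = 114 / (1 + 113/507) = 114 / 1.2229 ≈ 93.22.
Rounding up, n = 94.

94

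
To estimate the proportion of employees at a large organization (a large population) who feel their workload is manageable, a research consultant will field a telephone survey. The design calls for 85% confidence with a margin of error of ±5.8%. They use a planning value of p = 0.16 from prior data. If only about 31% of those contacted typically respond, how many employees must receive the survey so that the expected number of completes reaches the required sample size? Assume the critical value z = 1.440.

Completed interviews needed: n₀ = 1.440² × 0.1344 / 0.058² ≈ 82.85 → 83.
At a 31% response rate, contacts needed = 83 / 0.31 ≈ 267.74 → 268.

268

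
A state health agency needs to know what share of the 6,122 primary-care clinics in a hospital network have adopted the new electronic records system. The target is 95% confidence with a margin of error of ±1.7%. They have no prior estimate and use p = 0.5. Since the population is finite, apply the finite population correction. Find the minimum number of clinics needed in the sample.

For 95% confidence, z = 1.960.
Unadjusted: n₀ = 1.960² × 0.50 × 0.50 / 0.017² ≈ 3323.18, so n₀ = 3324.
Finite population correction with N = 6,122: n = n₀ / (1 + (n₀−1)/N) = 3324 / (1 + 3323/6122) = 3324 / 1.5428 ≈ 2154.53.
Rounding up, n = 2155.

2155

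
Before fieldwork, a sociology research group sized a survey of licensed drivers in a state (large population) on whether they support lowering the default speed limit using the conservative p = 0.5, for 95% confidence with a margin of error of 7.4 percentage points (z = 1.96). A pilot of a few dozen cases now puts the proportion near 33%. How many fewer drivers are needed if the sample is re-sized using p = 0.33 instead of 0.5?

20

Conservative (p = 0.5): n = 1.96² × 0.25 / 0.074² ≈ 175.38 → 176.
Using p = 0.33: p(1−p) = 0.2211, so n = 1.96² × 0.2211 / 0.074² ≈ 155.11 → 156.
Reduction: 176 − 156 = 20.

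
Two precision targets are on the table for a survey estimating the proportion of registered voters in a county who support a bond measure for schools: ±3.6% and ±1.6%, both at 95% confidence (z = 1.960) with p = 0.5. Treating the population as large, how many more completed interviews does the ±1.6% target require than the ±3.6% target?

3010

At ±3.6%: n = 1.960² × 0.2500 / 0.036² ≈ 741.05 → 742.
At ±1.6%: n = 1.960² × 0.2500 / 0.016² ≈ 3751.56 → 3752.
Additional respondents: 3752 − 742 = 3010.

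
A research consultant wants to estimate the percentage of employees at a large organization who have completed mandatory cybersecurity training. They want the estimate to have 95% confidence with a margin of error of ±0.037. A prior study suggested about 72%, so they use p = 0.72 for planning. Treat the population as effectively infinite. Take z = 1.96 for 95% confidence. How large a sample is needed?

With p = 0.72, p(1−p) = 0.2016.
n = z²·p(1−p)/E² = 1.96² × 0.2016 / 0.037² = 3.8416 × 0.2016 / 0.001369 ≈ 565.72.
Rounding up gives n = 566.

566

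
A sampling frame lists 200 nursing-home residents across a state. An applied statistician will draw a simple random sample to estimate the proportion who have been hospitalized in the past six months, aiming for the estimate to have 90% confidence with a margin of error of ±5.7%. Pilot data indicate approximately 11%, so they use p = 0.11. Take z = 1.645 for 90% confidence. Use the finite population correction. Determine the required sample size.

Unadjusted: n₀ = 1.645² × 0.11 × 0.89 / 0.057² ≈ 81.54, so n₀ = 82.
Finite population correction with N = 200: n = n₀ / (1 + (n₀−1)/N) = 82 / (1 + 81/200) = 82 / 1.4050 ≈ 58.36.
Rounding up, n = 59.

59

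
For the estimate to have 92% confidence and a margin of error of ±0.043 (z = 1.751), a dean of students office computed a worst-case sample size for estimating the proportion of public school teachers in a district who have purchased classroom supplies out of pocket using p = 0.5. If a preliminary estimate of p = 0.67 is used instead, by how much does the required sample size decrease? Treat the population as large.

48

Conservative (p = 0.5): n = 1.751² × 0.25 / 0.043² ≈ 414.55 → 415.
Using p = 0.67: p(1−p) = 0.2211, so n = 1.751² × 0.2211 / 0.043² ≈ 366.63 → 367.
Reduction: 415 − 367 = 48.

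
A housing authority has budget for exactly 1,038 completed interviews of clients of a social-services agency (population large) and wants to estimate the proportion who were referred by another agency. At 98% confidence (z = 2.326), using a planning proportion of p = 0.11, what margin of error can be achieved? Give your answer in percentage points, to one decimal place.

SE(p̂) = √[p(1−p)/n] = √[0.0979/1038] = 0.00971.
E = z × SE = 2.326 × 0.00971 = 0.02259, or 2.3 percentage points.

2.3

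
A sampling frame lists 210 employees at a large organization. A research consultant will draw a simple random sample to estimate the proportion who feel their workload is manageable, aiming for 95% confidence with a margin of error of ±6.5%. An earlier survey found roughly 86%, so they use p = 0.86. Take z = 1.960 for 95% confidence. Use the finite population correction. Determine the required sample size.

73

Unadjusted: n₀ = 1.960² × 0.86 × 0.14 / 0.065² ≈ 109.47, so n₀ = 110.
Finite population correction with N = 210: n = n₀ / (1 + (n₀−1)/N) = 110 / (1 + 109/210) = 110 / 1.5190 ≈ 72.41.
Rounding up, n = 73.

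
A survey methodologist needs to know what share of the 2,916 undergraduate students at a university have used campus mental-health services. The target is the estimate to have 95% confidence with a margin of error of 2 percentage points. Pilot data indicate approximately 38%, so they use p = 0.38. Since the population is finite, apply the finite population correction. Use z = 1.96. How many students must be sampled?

1275

Unadjusted: n₀ = 1.96² × 0.38 × 0.62 / 0.020² ≈ 2262.70, so n₀ = 2263.
Finite population correction with N = 2,916: n = n₀ / (1 + (n₀−1)/N) = 2263 / (1 + 2262/2916) = 2263 / 1.7757 ≈ 1274.41.
Rounding up, n = 1275.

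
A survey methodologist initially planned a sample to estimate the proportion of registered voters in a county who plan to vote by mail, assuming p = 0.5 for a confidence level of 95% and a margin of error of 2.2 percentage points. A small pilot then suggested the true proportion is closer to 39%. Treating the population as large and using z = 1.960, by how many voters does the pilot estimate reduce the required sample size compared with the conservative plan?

Conservative (p = 0.5): n = 1.960² × 0.25 / 0.022² ≈ 1984.30 → 1985.
Using p = 0.39: p(1−p) = 0.2379, so n = 1.960² × 0.2379 / 0.022² ≈ 1888.26 → 1889.
Reduction: 1985 − 1889 = 96.

96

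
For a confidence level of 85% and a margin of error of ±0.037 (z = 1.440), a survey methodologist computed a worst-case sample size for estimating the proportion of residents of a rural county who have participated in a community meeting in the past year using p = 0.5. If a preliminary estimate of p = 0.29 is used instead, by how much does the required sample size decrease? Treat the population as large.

67

Conservative (p = 0.5): n = 1.440² × 0.25 / 0.037² ≈ 378.67 → 379.
Using p = 0.29: p(1−p) = 0.2059, so n = 1.440² × 0.2059 / 0.037² ≈ 311.87 → 312.
Reduction: 379 − 312 = 67.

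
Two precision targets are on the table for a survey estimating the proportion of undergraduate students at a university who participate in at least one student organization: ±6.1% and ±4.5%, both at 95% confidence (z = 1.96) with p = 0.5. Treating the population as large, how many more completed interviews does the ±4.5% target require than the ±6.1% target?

216

At ±6.1%: n = 1.96² × 0.2500 / 0.061² ≈ 258.10 → 259.
At ±4.5%: n = 1.96² × 0.2500 / 0.045² ≈ 474.27 → 475.
Additional respondents: 475 − 259 = 216.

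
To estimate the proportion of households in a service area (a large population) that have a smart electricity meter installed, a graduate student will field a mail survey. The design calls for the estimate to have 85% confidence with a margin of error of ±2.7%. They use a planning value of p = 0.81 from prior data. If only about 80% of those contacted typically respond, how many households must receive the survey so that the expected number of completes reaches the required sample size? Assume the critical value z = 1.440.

548

Completed interviews needed: n₀ = 1.440² × 0.1539 / 0.027² ≈ 437.76 → 438.
At an 80% response rate, contacts needed = 438 / 0.80 ≈ 547.50 → 548.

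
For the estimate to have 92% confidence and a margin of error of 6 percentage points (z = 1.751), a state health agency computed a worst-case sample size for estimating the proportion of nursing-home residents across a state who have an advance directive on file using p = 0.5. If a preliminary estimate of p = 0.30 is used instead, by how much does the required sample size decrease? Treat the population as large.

Conservative (p = 0.5): n = 1.751² × 0.25 / 0.060² ≈ 212.92 → 213.
Using p = 0.30: p(1−p) = 0.2100, so n = 1.751² × 0.2100 / 0.060² ≈ 178.85 → 179.
Reduction: 213 − 179 = 34.

34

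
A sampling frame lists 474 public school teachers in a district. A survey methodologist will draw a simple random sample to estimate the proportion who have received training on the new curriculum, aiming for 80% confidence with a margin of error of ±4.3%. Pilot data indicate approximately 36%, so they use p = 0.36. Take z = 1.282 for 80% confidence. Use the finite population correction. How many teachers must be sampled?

Unadjusted: n₀ = 1.282² × 0.36 × 0.64 / 0.043² ≈ 204.80, so n₀ = 205.
Finite population correction with N = 474: n = n₀ / (1 + (n₀−1)/N) = 205 / (1 + 204/474) = 205 / 1.4304 ≈ 143.32.
Rounding up, n = 144.

144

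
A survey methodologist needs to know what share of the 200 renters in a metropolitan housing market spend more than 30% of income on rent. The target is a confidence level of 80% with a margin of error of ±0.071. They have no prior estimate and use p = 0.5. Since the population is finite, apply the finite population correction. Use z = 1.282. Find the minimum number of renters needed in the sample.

Unadjusted: n₀ = 1.282² × 0.50 × 0.50 / 0.071² ≈ 81.51, so n₀ = 82.
Finite population correction with N = 200: n = n₀ / (1 + (n₀−1)/N) = 82 / (1 + 81/200) = 82 / 1.4050 ≈ 58.36.
Rounding up, n = 59.

59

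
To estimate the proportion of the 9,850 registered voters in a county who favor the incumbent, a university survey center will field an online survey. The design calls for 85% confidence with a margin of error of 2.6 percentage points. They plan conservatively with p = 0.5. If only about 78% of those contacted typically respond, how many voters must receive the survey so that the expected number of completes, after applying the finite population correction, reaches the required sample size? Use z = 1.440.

Completed interviews needed (unadjusted): n₀ = 1.440² × 0.2500 / 0.026² ≈ 766.86 → 767.
FPC for N = 9,850: n = 767 / (1 + 766/9850) = 767 / 1.0778 ≈ 711.66 → 712.
At a 78% response rate, contacts needed = 712 / 0.78 ≈ 912.82 → 913.

913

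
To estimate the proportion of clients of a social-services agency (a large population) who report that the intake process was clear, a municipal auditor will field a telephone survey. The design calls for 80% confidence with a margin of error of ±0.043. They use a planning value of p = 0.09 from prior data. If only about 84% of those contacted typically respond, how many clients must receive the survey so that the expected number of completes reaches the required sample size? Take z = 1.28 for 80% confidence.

Completed interviews needed: n₀ = 1.28² × 0.0819 / 0.043² ≈ 72.57 → 73.
At an 84% response rate, contacts needed = 73 / 0.84 ≈ 86.90 → 87.

87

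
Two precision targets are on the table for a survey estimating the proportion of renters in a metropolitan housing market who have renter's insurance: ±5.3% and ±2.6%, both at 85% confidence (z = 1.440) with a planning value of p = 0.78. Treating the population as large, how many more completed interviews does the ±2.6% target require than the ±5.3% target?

At ±5.3%: n = 1.440² × 0.1716 / 0.053² ≈ 126.67 → 127.
At ±2.6%: n = 1.440² × 0.1716 / 0.026² ≈ 526.38 → 527.
Additional respondents: 527 − 127 = 400.

400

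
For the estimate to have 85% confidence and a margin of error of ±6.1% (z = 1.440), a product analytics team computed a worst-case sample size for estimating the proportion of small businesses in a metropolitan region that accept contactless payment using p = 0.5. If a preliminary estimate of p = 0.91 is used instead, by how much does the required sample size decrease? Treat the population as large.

Conservative (p = 0.5): n = 1.440² × 0.25 / 0.061² ≈ 139.32 → 140.
Using p = 0.91: p(1−p) = 0.0819, so n = 1.440² × 0.0819 / 0.061² ≈ 45.64 → 46.
Reduction: 140 − 46 = 94.

94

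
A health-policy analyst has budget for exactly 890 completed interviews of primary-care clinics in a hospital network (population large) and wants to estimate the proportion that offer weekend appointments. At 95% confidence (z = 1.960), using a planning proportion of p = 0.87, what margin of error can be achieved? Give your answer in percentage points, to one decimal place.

SE(p̂) = √[p(1−p)/n] = √[0.1131/890] = 0.01127.
E = z × SE = 1.960 × 0.01127 = 0.02209, or 2.2 percentage points.

2.2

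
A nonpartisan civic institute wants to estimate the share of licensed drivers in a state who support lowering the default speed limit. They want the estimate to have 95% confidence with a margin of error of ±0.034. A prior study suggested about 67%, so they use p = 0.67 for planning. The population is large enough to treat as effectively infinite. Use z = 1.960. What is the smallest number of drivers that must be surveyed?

735

With p = 0.67, p(1−p) = 0.2211.
n = z²·p(1−p)/E² = 1.960² × 0.2211 / 0.034² = 3.8416 × 0.2211 / 0.001156 ≈ 734.76.
Rounding up gives n = 735.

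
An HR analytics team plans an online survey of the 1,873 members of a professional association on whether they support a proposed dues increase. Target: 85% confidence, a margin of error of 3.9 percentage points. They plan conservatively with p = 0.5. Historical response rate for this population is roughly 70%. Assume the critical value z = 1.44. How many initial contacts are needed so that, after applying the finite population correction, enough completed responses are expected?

Completed interviews needed (unadjusted): n₀ = 1.44² × 0.2500 / 0.039² ≈ 340.83 → 341.
FPC for N = 1,873: n = 341 / (1 + 340/1873) = 341 / 1.1815 ≈ 288.61 → 289.
At a 70% response rate, contacts needed = 289 / 0.70 ≈ 412.86 → 413.

413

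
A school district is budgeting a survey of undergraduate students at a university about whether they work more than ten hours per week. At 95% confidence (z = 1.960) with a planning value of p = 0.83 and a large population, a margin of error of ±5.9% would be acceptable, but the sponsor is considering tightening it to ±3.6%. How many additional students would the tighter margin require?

263

At ±5.9%: n = 1.960² × 0.1411 / 0.059² ≈ 155.72 → 156.
At ±3.6%: n = 1.960² × 0.1411 / 0.036² ≈ 418.25 → 419.
Additional respondents: 419 − 156 = 263.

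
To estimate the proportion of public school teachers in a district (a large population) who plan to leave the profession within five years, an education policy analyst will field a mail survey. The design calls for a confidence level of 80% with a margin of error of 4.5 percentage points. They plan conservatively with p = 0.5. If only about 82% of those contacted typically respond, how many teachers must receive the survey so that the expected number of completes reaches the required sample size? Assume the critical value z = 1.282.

248

Completed interviews needed: n₀ = 1.282² × 0.2500 / 0.045² ≈ 202.90 → 203.
At an 82% response rate, contacts needed = 203 / 0.82 ≈ 247.56 → 248.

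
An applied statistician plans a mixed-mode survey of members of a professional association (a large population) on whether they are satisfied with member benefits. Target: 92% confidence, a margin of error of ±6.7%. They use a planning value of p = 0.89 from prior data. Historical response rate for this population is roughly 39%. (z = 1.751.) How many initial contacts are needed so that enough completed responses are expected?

Completed interviews needed: n₀ = 1.751² × 0.0979 / 0.067² ≈ 66.87 → 67.
At a 39% response rate, contacts needed = 67 / 0.39 ≈ 171.79 → 172.

172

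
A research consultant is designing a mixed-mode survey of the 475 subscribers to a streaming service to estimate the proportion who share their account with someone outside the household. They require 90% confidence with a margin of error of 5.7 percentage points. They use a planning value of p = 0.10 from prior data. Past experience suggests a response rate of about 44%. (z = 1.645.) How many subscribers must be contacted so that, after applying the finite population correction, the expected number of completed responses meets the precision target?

148

Completed interviews needed (unadjusted): n₀ = 1.645² × 0.0900 / 0.057² ≈ 74.96 → 75.
FPC for N = 475: n = 75 / (1 + 74/475) = 75 / 1.1558 ≈ 64.89 → 65.
At a 44% response rate, contacts needed = 65 / 0.44 ≈ 147.73 → 148.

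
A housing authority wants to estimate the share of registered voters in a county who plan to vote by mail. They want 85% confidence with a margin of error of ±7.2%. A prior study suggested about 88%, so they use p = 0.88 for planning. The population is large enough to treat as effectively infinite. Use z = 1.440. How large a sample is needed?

43

With p = 0.88, p(1−p) = 0.1056.
n = z²·p(1−p)/E² = 1.440² × 0.1056 / 0.072² = 2.0736 × 0.1056 / 0.005184 ≈ 42.24.
Rounding up gives n = 43.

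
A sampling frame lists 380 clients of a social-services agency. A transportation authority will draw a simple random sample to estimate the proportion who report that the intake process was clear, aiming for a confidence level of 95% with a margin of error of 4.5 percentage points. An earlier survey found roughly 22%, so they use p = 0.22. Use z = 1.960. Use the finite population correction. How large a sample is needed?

176

Unadjusted: n₀ = 1.960² × 0.22 × 0.78 / 0.045² ≈ 325.54, so n₀ = 326.
Finite population correction with N = 380: n = n₀ / (1 + (n₀−1)/N) = 326 / (1 + 325/380) = 326 / 1.8553 ≈ 175.72.
Rounding up, n = 176.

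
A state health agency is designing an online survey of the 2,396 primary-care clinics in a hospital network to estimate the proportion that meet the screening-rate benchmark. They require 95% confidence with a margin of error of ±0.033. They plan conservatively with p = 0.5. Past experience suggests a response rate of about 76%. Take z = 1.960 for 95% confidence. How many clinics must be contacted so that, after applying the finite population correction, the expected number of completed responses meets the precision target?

Completed interviews needed (unadjusted): n₀ = 1.960² × 0.2500 / 0.033² ≈ 881.91 → 882.
FPC for N = 2,396: n = 882 / (1 + 881/2396) = 882 / 1.3677 ≈ 644.88 → 645.
At a 76% response rate, contacts needed = 645 / 0.76 ≈ 848.68 → 849.

849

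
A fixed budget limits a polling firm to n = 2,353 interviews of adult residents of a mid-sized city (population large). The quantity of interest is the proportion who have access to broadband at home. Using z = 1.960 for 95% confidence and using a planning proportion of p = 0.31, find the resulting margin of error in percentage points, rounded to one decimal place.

1.9

SE(p̂) = √[p(1−p)/n] = √[0.2139/2353] = 0.00953.
E = z × SE = 1.960 × 0.00953 = 0.01869, or 1.9 percentage points.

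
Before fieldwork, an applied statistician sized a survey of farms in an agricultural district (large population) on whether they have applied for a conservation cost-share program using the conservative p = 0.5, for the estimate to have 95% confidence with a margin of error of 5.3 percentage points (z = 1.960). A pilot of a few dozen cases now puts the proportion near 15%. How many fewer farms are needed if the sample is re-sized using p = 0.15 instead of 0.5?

Conservative (p = 0.5): n = 1.960² × 0.25 / 0.053² ≈ 341.90 → 342.
Using p = 0.15: p(1−p) = 0.1275, so n = 1.960² × 0.1275 / 0.053² ≈ 174.37 → 175.
Reduction: 342 − 175 = 167.

167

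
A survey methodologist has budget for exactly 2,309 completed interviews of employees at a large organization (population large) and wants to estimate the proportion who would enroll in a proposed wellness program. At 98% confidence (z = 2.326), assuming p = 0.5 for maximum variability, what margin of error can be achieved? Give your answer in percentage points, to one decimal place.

2.4

SE(p̂) = √[p(1−p)/n] = √[0.2500/2309] = 0.01041.
E = z × SE = 2.326 × 0.01041 = 0.02420, or 2.4 percentage points.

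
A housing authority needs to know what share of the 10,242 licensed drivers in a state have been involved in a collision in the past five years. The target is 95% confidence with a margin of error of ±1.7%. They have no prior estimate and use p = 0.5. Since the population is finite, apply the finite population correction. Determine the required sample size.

For 95% confidence, z = 1.96.
Unadjusted: n₀ = 1.96² × 0.50 × 0.50 / 0.017² ≈ 3323.18, so n₀ = 3324.
Finite population correction with N = 10,242: n = n₀ / (1 + (n₀−1)/N) = 3324 / (1 + 3323/10242) = 3324 / 1.3244 ≈ 2509.72.
Rounding up, n = 2510.

2510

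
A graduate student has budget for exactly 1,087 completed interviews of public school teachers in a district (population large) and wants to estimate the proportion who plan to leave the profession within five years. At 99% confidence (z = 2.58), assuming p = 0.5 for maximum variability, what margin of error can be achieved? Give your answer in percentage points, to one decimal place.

3.9

SE(p̂) = √[p(1−p)/n] = √[0.2500/1087] = 0.01517.
E = z × SE = 2.58 × 0.01517 = 0.03913, or 3.9 percentage points.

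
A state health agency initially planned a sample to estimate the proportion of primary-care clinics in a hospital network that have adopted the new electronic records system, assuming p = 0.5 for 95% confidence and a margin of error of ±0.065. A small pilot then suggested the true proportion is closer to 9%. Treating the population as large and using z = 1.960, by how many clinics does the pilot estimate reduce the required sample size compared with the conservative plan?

153

Conservative (p = 0.5): n = 1.960² × 0.25 / 0.065² ≈ 227.31 → 228.
Using p = 0.09: p(1−p) = 0.0819, so n = 1.960² × 0.0819 / 0.065² ≈ 74.47 → 75.
Reduction: 228 − 75 = 153.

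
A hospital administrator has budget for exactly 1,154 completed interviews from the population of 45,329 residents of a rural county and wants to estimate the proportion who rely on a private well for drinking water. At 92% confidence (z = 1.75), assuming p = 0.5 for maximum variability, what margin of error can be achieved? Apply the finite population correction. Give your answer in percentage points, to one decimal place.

Finite-population factor: (N−n)/(N−1) = (45329−1154)/(45329−1) = 0.9746.
SE(p̂) = √[p(1−p)/n · (N−n)/(N−1)] = √[0.2500/1154 × 0.9746] = 0.01453.
E = z × SE = 1.75 × 0.01453 = 0.02543 ≈ 2.5 percentage points.

2.5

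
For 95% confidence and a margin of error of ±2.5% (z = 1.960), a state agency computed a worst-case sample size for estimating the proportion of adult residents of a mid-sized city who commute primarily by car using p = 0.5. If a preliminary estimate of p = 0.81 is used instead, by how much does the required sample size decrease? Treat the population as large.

591

Conservative (p = 0.5): n = 1.960² × 0.25 / 0.025² ≈ 1536.64 → 1537.
Using p = 0.81: p(1−p) = 0.1539, so n = 1.960² × 0.1539 / 0.025² ≈ 945.96 → 946.
Reduction: 1537 − 946 = 591.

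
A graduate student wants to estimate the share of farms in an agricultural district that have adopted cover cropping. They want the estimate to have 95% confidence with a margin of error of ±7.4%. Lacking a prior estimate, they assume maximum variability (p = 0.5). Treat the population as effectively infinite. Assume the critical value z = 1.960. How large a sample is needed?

With p = 0.5, p(1−p) = 0.25.
n = z²·p(1−p)/E² = 1.960² × 0.2500 / 0.074² = 3.8416 × 0.2500 / 0.005476 ≈ 175.38.
Rounding up gives n = 176.

176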